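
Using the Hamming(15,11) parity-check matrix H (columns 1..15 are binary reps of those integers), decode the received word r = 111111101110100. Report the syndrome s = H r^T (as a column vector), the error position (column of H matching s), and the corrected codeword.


s = (0, 1, 0, 1)^T, error position = 5, corrected codeword c = 111101101110100

Compute s = H r^T mod 2 one row at a time:
  s_1 = 0 + 1 + 1 + 1 + 0 + 1 + 0 + 0 = 4 ≡ 0 (mod 2).
  s_2 = 1 + 1 + 1 + 1 + 0 + 1 + 0 + 0 = 5 ≡ 1 (mod 2).
  s_3 = 1 + 1 + 1 + 1 + 1 + 1 + 0 + 0 = 6 ≡ 0 (mod 2).
  s_4 = 1 + 1 + 1 + 1 + 1 + 1 + 1 + 0 = 7 ≡ 1 (mod 2).
s = (0, 1, 0, 1)^T — this equals column 5 of H (binary 0101), so error is at position 5.
Correct: flip bit 5 of r = 111111101110100 to get c = 111101101110100.


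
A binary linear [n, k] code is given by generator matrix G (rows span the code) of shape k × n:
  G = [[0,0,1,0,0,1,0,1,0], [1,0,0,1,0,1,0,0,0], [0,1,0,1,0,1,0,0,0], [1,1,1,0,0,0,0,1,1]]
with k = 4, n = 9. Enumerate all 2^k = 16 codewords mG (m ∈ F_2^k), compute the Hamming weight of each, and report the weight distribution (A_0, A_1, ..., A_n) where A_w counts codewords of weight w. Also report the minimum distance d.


Weight distribution: A_0 = 1, A_2 = 2, A_3 = 6, A_4 = 3, A_5 = 2, A_6 = 2. Minimum distance d = 2.

Enumerate all 2^4 = 16 messages m ∈ F_2^4.
For each, compute codeword c = mG in F_2^9, then tally its weight.
  m = 0000 → c = 000000000, weight = 0.
  m = 1000 → c = 001001010, weight = 3.
  m = 0100 → c = 100101000, weight = 3.
  m = 1100 → c = 101100010, weight = 4.
  m = 0010 → c = 010101000, weight = 3.
  m = 1010 → c = 011100010, weight = 4.
  m = 0110 → c = 110000000, weight = 2.
  m = 1110 → c = 111001010, weight = 5.
  m = 0001 → c = 111000011, weight = 5.
  m = 1001 → c = 110001001, weight = 4.
  m = 0101 → c = 011101011, weight = 6.
  m = 1101 → c = 010100001, weight = 3.
  m = 0011 → c = 101101011, weight = 6.
  m = 1011 → c = 100100001, weight = 3.
  m = 0111 → c = 001000011, weight = 3.
  m = 1111 → c = 000001001, weight = 2.
Tally weights:
  weight 0: 1 codewords.
  weight 2: 2 codewords.
  weight 3: 6 codewords.
  weight 4: 3 codewords.
  weight 5: 2 codewords.
  weight 6: 2 codewords.
Minimum distance d = smallest w > 0 with A_w > 0 = 2.
Sanity: Σ A_w = 16 = 2^4 = 16 ✓.


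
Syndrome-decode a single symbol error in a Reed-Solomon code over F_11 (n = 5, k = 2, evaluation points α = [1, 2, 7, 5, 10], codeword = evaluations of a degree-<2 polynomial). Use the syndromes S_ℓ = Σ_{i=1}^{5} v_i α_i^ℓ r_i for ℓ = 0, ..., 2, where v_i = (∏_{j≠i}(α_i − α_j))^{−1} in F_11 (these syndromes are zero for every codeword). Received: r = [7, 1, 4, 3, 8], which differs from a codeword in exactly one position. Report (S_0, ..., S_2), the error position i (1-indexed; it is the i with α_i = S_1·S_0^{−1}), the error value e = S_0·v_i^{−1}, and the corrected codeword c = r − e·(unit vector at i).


S = (2, 10, 6), error at position 4, error magnitude e = 9, c = [7, 1, 4, 5, 8].

Step 1: column multipliers v_i = (∏_{j≠i}(α_i − α_j))^{−1} mod 11.
  i = 1 (α = 1): (1−2)(1−7)(1−5)(1−10) = (−1)·(−6)·(−4)·(−9) = 216 ≡ 7, so v_1 = 7^{−1} = 8 (mod 11).
  i = 2 (α = 2): (2−1)(2−7)(2−5)(2−10) = 1·(−5)·(−3)·(−8) = −120 ≡ 1, so v_2 = 1^{−1} = 1 (mod 11).
  i = 3 (α = 7): (7−1)(7−2)(7−5)(7−10) = 6·5·2·(−3) = −180 ≡ 7, so v_3 = 7^{−1} = 8 (mod 11).
  i = 4 (α = 5): (5−1)(5−2)(5−7)(5−10) = 4·3·(−2)·(−5) = 120 ≡ 10, so v_4 = 10^{−1} = 10 (mod 11).
  i = 5 (α = 10): (10−1)(10−2)(10−7)(10−5) = 9·8·3·5 = 1080 ≡ 2, so v_5 = 2^{−1} = 6 (mod 11).
  v = [8, 1, 8, 10, 6].
Step 2: syndromes of r = [7, 1, 4, 3, 8] (all sums mod 11).
  S_0 = Σ v_i r_i = 8·7 + 1·1 + 8·4 + 10·3 + 6·8 = 167 ≡ 2.
  S_1 = Σ v_i α_i r_i = 8·1·7 + 1·2·1 + 8·7·4 + 10·5·3 + 6·10·8 = 912 ≡ 10.
  α_i^2 mod 11 = [1, 4, 5, 3, 1].
  S_2 = Σ v_i α_i^2 r_i = 8·1·7 + 1·4·1 + 8·5·4 + 10·3·3 + 6·1·8 = 358 ≡ 6.
  S = (2, 10, 6) ≠ 0, so r is not a codeword (an error is present).
Step 3: locate the error. For a single error e at position i, S_ℓ = v_i·e·α_i^ℓ, so α_err = S_1/S_0.
  S_0^{−1} = 2^{−1} = 6 (mod 11), so α_err = 10·6 = 60 ≡ 5 = α_4. Error position i = 4.
  Consistency check: S_2/S_1 = 6·10 = 60 ≡ 5 = α_err ✓ (single-error assumption holds).
Step 4: error magnitude e = S_0/v_4 = S_0·∏_{j≠4}(α_4 − α_j) = 2·10 = 20 ≡ 9 (mod 11).
Step 5: correct position 4: c_4 = r_4 − e = 3 − 9 ≡ 5 (mod 11). Hence c = [7, 1, 4, 5, 8].
  Check: interpolating c through the α_i gives m(x) = 2 + 5·x (degree < 2) with m(α_i) = c_i for every i, so c is indeed a codeword.


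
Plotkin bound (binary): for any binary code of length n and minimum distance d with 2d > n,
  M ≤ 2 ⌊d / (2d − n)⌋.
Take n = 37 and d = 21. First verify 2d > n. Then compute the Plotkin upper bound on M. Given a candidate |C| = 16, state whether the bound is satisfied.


Plotkin bound M ≤ 8; given |C| = 16 > bound (violated).

Check applicability: 2d = 42, n = 37.
2d − n = 5 > 0, so Plotkin applies.
Compute d/(2d−n) = 21/5 ≈ 4.2000.
⌊d/(2d−n)⌋ = 4.
Plotkin bound: M ≤ 2·4 = 8.
Given |C| = 16, check: VIOLATED.
This |C| is above the Plotkin bound, so no binary code with n = 37, d = 21 and 16 codewords exists.


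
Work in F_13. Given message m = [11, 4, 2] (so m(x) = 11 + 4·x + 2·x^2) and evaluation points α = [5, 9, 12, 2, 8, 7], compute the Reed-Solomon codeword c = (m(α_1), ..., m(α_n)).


c = [3, 1, 9, 1, 2, 7]

Message polynomial: m(x) = 11 + 4·x + 2·x^2 (mod 13).
For each evaluation point α_i, compute m(α_i) mod 13:
  α_1 = 5: Horner steps 2 → 1 → 3, so m(5) = 3.
  α_2 = 9: Horner steps 2 → 9 → 1, so m(9) = 1.
  α_3 = 12: Horner steps 2 → 2 → 9, so m(12) = 9.
  α_4 = 2: Horner steps 2 → 8 → 1, so m(2) = 1.
  α_5 = 8: Horner steps 2 → 7 → 2, so m(8) = 2.
  α_6 = 7: Horner steps 2 → 5 → 7, so m(7) = 7.
Codeword c = [3, 1, 9, 1, 2, 7] ∈ F_13^6.


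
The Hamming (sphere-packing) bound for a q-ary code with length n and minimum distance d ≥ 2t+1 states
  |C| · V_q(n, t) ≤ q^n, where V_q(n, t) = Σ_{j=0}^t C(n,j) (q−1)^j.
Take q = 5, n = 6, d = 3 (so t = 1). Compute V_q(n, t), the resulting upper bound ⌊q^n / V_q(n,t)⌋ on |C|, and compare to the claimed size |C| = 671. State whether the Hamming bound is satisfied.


V_q(n, t) = 25, q^n = 15625, Hamming bound = 625, |C| = 671 > bound (violated).

Step 1: Compute V_q(n, t) = Σ_{j=0}^1 C(n, j) (q−1)^j.
  j = 0: C(6,0)·(4)^0 = 1·1 = 1.
  j = 1: C(6,1)·(4)^1 = 6·4 = 24.
  V_q(n, t) = 1 + 24 = 25.
Step 2: q^n = 5^6 = 15625.
Step 3: Hamming bound ⌊q^n / V_q(n,t)⌋ = ⌊15625/25⌋ = 625.
Step 4: Compare |C| = 671 to 625: violated.
The claimed |C| lies above the Hamming bound, so no 5-ary code of length 6 with d ≥ 3 can have 671 codewords.


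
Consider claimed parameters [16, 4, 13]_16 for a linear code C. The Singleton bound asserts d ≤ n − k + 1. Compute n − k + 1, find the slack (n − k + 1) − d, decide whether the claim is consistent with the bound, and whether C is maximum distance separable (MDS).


Singleton RHS = n − k + 1 = 13, slack = 0, bound satisfied, MDS.

Singleton bound: d ≤ n − k + 1.
Here n = 16, k = 4, so n − k + 1 = 13.
Given d = 13, check d ≤ 13: YES.
Slack = (n − k + 1) − d = 0.
The code is MDS (slack = 0).
Description: the claimed parameters are [16, 4, 13]_16; such a code would be MDS (meets Singleton bound).


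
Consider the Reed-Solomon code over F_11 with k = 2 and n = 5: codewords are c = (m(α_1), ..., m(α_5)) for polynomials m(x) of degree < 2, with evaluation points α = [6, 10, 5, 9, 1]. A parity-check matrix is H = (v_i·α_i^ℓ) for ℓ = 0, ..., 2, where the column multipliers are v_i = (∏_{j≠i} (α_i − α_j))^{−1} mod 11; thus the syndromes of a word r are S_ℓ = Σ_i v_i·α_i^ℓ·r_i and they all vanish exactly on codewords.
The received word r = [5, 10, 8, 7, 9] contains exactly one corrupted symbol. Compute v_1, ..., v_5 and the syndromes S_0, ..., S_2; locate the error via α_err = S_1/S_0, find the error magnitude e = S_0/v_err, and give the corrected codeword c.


S = (7, 4, 7), error at position 2, error magnitude e = 6, c = [5, 4, 8, 7, 9].

Step 1: column multipliers v_i = (∏_{j≠i}(α_i − α_j))^{−1} mod 11.
  i = 1 (α = 6): (6−10)(6−5)(6−9)(6−1) = (−4)·1·(−3)·5 = 60 ≡ 5, so v_1 = 5^{−1} = 9 (mod 11).
  i = 2 (α = 10): (10−6)(10−5)(10−9)(10−1) = 4·5·1·9 = 180 ≡ 4, so v_2 = 4^{−1} = 3 (mod 11).
  i = 3 (α = 5): (5−6)(5−10)(5−9)(5−1) = (−1)·(−5)·(−4)·4 = −80 ≡ 8, so v_3 = 8^{−1} = 7 (mod 11).
  i = 4 (α = 9): (9−6)(9−10)(9−5)(9−1) = 3·(−1)·4·8 = −96 ≡ 3, so v_4 = 3^{−1} = 4 (mod 11).
  i = 5 (α = 1): (1−6)(1−10)(1−5)(1−9) = (−5)·(−9)·(−4)·(−8) = 1440 ≡ 10, so v_5 = 10^{−1} = 10 (mod 11).
  v = [9, 3, 7, 4, 10].
Step 2: syndromes of r = [5, 10, 8, 7, 9] (all sums mod 11).
  S_0 = Σ v_i r_i = 9·5 + 3·10 + 7·8 + 4·7 + 10·9 = 249 ≡ 7.
  S_1 = Σ v_i α_i r_i = 9·6·5 + 3·10·10 + 7·5·8 + 4·9·7 + 10·1·9 = 1192 ≡ 4.
  α_i^2 mod 11 = [3, 1, 3, 4, 1].
  S_2 = Σ v_i α_i^2 r_i = 9·3·5 + 3·1·10 + 7·3·8 + 4·4·7 + 10·1·9 = 535 ≡ 7.
  S = (7, 4, 7) ≠ 0, so r is not a codeword (an error is present).
Step 3: locate the error. For a single error e at position i, S_ℓ = v_i·e·α_i^ℓ, so α_err = S_1/S_0.
  S_0^{−1} = 7^{−1} = 8 (mod 11), so α_err = 4·8 = 32 ≡ 10 = α_2. Error position i = 2.
  Consistency check: S_2/S_1 = 7·3 = 21 ≡ 10 = α_err ✓ (single-error assumption holds).
Step 4: error magnitude e = S_0/v_2 = S_0·∏_{j≠2}(α_2 − α_j) = 7·4 = 28 ≡ 6 (mod 11).
Step 5: correct position 2: c_2 = r_2 − e = 10 − 6 ≡ 4 (mod 11). Hence c = [5, 4, 8, 7, 9].
  Check: interpolating c through the α_i gives m(x) = 1 + 8·x (degree < 2) with m(α_i) = c_i for every i, so c is indeed a codeword.


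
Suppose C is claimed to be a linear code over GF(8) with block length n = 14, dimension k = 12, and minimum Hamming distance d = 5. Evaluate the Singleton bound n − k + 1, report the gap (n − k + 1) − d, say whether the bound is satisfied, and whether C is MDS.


Singleton RHS = n − k + 1 = 3, slack = -2, bound violated (no such code; not MDS).

Singleton bound: d ≤ n − k + 1.
Here n = 14, k = 12, so n − k + 1 = 3.
Given d = 5, check d ≤ 3: NO.
Slack = (n − k + 1) − d = -2.
The slack is negative: d = 5 exceeds n − k + 1 = 3 by 2, so the Singleton bound is violated and no linear [14, 12, 5]_8 code can exist. In particular it is not MDS (MDS requires d = n − k + 1 exactly).
Description: the claimed parameters are [14, 12, 5]_8; such a code would be impossible (violates the Singleton bound).


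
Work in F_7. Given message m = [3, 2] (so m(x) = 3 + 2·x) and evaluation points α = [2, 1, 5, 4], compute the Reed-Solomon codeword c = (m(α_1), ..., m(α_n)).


c = [0, 5, 6, 4]

Message polynomial: m(x) = 3 + 2·x (mod 7).
For each evaluation point α_i, compute m(α_i) mod 7:
  α_1 = 2: Horner steps 2 → 0, so m(2) = 0.
  α_2 = 1: Horner steps 2 → 5, so m(1) = 5.
  α_3 = 5: Horner steps 2 → 6, so m(5) = 6.
  α_4 = 4: Horner steps 2 → 4, so m(4) = 4.
Codeword c = [0, 5, 6, 4] ∈ F_7^4.


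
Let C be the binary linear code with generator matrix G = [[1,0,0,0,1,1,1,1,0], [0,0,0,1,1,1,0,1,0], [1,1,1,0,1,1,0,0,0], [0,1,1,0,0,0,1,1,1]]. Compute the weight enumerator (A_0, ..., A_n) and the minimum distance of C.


Weight distribution: A_0 = 1, A_1 = 1, A_3 = 1, A_4 = 3, A_5 = 5, A_6 = 4, A_7 = 1. Minimum distance d = 1.

Enumerate all 2^4 = 16 messages m ∈ F_2^4.
For each, compute codeword c = mG in F_2^9, then tally its weight.
  m = 0000 → c = 000000000, weight = 0.
  m = 1000 → c = 100011110, weight = 5.
  m = 0100 → c = 000111010, weight = 4.
  m = 1100 → c = 100100100, weight = 3.
  m = 0010 → c = 111011000, weight = 5.
  m = 1010 → c = 011000110, weight = 4.
  m = 0110 → c = 111100010, weight = 5.
  m = 1110 → c = 011111100, weight = 6.
  m = 0001 → c = 011000111, weight = 5.
  m = 1001 → c = 111011001, weight = 6.
  m = 0101 → c = 011111101, weight = 7.
  m = 1101 → c = 111100011, weight = 6.
  m = 0011 → c = 100011111, weight = 6.
  m = 1011 → c = 000000001, weight = 1.
  m = 0111 → c = 100100101, weight = 4.
  m = 1111 → c = 000111011, weight = 5.
Tally weights:
  weight 0: 1 codewords.
  weight 1: 1 codewords.
  weight 3: 1 codewords.
  weight 4: 3 codewords.
  weight 5: 5 codewords.
  weight 6: 4 codewords.
  weight 7: 1 codewords.
Minimum distance d = smallest w > 0 with A_w > 0 = 1.
Sanity: Σ A_w = 16 = 2^4 = 16 ✓.


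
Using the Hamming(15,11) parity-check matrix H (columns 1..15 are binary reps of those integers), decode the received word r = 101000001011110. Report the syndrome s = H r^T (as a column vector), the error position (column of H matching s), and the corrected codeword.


s = (1, 1, 1, 1)^T, error position = 15, corrected codeword c = 101000001011111

Compute s = H r^T mod 2 one row at a time:
  s_1 = 0 + 1 + 0 + 1 + 1 + 1 + 1 + 0 = 5 ≡ 1 (mod 2).
  s_2 = 0 + 0 + 0 + 0 + 1 + 1 + 1 + 0 = 3 ≡ 1 (mod 2).
  s_3 = 0 + 1 + 0 + 0 + 0 + 1 + 1 + 0 = 3 ≡ 1 (mod 2).
  s_4 = 1 + 1 + 0 + 0 + 1 + 1 + 1 + 0 = 5 ≡ 1 (mod 2).
s = (1, 1, 1, 1)^T — this equals column 15 of H (binary 1111), so error is at position 15.
Correct: flip bit 15 of r = 101000001011110 to get c = 101000001011111.


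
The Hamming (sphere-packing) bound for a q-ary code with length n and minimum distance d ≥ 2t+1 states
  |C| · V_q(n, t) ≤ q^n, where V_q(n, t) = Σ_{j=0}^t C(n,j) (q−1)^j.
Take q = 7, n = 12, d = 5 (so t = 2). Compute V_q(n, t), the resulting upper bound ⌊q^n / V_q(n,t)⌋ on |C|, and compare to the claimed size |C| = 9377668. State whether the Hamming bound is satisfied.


V_q(n, t) = 2449, q^n = 13841287201, Hamming bound = 5651811, |C| = 9377668 > bound (violated).

Step 1: Compute V_q(n, t) = Σ_{j=0}^2 C(n, j) (q−1)^j.
  j = 0: C(12,0)·(6)^0 = 1·1 = 1.
  j = 1: C(12,1)·(6)^1 = 12·6 = 72.
  j = 2: C(12,2)·(6)^2 = 66·36 = 2376.
  V_q(n, t) = 1 + 72 + 2376 = 2449.
Step 2: q^n = 7^12 = 13841287201.
Step 3: Hamming bound ⌊q^n / V_q(n,t)⌋ = ⌊13841287201/2449⌋ = 5651811.
Step 4: Compare |C| = 9377668 to 5651811: violated.
The claimed |C| lies above the Hamming bound, so no 7-ary code of length 12 with d ≥ 5 can have 9377668 codewords.


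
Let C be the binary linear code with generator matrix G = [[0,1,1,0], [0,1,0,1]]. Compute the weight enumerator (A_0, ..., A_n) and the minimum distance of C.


Weight distribution: A_0 = 1, A_2 = 3. Minimum distance d = 2.

Enumerate all 2^2 = 4 messages m ∈ F_2^2.
For each, compute codeword c = mG in F_2^4, then tally its weight.
  m = 00 → c = 0000, weight = 0.
  m = 10 → c = 0110, weight = 2.
  m = 01 → c = 0101, weight = 2.
  m = 11 → c = 0011, weight = 2.
Tally weights:
  weight 0: 1 codewords.
  weight 2: 3 codewords.
Minimum distance d = smallest w > 0 with A_w > 0 = 2.
Sanity: Σ A_w = 4 = 2^2 = 4 ✓.


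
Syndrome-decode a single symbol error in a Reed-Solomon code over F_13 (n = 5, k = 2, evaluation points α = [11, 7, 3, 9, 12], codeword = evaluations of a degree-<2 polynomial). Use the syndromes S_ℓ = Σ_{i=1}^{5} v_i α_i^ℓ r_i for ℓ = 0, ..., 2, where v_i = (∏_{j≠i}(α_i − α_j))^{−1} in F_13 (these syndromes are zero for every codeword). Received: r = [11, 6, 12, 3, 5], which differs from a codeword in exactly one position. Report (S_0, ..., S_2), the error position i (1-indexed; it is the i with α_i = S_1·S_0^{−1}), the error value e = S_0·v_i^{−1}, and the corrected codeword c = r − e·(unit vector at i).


S = (11, 4, 5), error at position 1, error magnitude e = 11, c = [0, 6, 12, 3, 5].

Step 1: column multipliers v_i = (∏_{j≠i}(α_i − α_j))^{−1} mod 13.
  i = 1 (α = 11): (11−7)(11−3)(11−9)(11−12) = 4·8·2·(−1) = −64 ≡ 1, so v_1 = 1^{−1} = 1 (mod 13).
  i = 2 (α = 7): (7−11)(7−3)(7−9)(7−12) = (−4)·4·(−2)·(−5) = −160 ≡ 9, so v_2 = 9^{−1} = 3 (mod 13).
  i = 3 (α = 3): (3−11)(3−7)(3−9)(3−12) = (−8)·(−4)·(−6)·(−9) = 1728 ≡ 12, so v_3 = 12^{−1} = 12 (mod 13).
  i = 4 (α = 9): (9−11)(9−7)(9−3)(9−12) = (−2)·2·6·(−3) = 72 ≡ 7, so v_4 = 7^{−1} = 2 (mod 13).
  i = 5 (α = 12): (12−11)(12−7)(12−3)(12−9) = 1·5·9·3 = 135 ≡ 5, so v_5 = 5^{−1} = 8 (mod 13).
  v = [1, 3, 12, 2, 8].
Step 2: syndromes of r = [11, 6, 12, 3, 5] (all sums mod 13).
  S_0 = Σ v_i r_i = 1·11 + 3·6 + 12·12 + 2·3 + 8·5 = 219 ≡ 11.
  S_1 = Σ v_i α_i r_i = 1·11·11 + 3·7·6 + 12·3·12 + 2·9·3 + 8·12·5 = 1213 ≡ 4.
  α_i^2 mod 13 = [4, 10, 9, 3, 1].
  S_2 = Σ v_i α_i^2 r_i = 1·4·11 + 3·10·6 + 12·9·12 + 2·3·3 + 8·1·5 = 1578 ≡ 5.
  S = (11, 4, 5) ≠ 0, so r is not a codeword (an error is present).
Step 3: locate the error. For a single error e at position i, S_ℓ = v_i·e·α_i^ℓ, so α_err = S_1/S_0.
  S_0^{−1} = 11^{−1} = 6 (mod 13), so α_err = 4·6 = 24 ≡ 11 = α_1. Error position i = 1.
  Consistency check: S_2/S_1 = 5·10 = 50 ≡ 11 = α_err ✓ (single-error assumption holds).
Step 4: error magnitude e = S_0/v_1 = S_0·∏_{j≠1}(α_1 − α_j) = 11·1 = 11 ≡ 11 (mod 13).
Step 5: correct position 1: c_1 = r_1 − e = 11 − 11 ≡ 0 (mod 13). Hence c = [0, 6, 12, 3, 5].
  Check: interpolating c through the α_i gives m(x) = 10 + 5·x (degree < 2) with m(α_i) = c_i for every i, so c is indeed a codeword.


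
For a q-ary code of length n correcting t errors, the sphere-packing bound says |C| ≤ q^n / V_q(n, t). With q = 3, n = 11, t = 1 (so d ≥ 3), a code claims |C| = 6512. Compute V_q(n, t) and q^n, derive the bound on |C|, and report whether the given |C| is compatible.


V_q(n, t) = 23, q^n = 177147, Hamming bound = 7702, |C| = 6512 ≤ bound (satisfied).

Step 1: Compute V_q(n, t) = Σ_{j=0}^1 C(n, j) (q−1)^j.
  j = 0: C(11,0)·(2)^0 = 1·1 = 1.
  j = 1: C(11,1)·(2)^1 = 11·2 = 22.
  V_q(n, t) = 1 + 22 = 23.
Step 2: q^n = 3^11 = 177147.
Step 3: Hamming bound ⌊q^n / V_q(n,t)⌋ = ⌊177147/23⌋ = 7702.
Step 4: Compare |C| = 6512 to 7702: satisfied.
The claimed |C| lies below the Hamming bound.


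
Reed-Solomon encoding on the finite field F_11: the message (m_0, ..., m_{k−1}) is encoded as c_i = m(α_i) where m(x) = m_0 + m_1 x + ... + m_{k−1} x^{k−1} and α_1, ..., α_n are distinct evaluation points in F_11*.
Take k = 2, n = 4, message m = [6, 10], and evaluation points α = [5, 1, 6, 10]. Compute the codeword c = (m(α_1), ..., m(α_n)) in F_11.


c = [1, 5, 0, 7]

Message polynomial: m(x) = 6 + 10·x (mod 11).
For each evaluation point α_i, compute m(α_i) mod 11:
  α_1 = 5: Horner steps 10 → 1, so m(5) = 1.
  α_2 = 1: Horner steps 10 → 5, so m(1) = 5.
  α_3 = 6: Horner steps 10 → 0, so m(6) = 0.
  α_4 = 10: Horner steps 10 → 7, so m(10) = 7.
Codeword c = [1, 5, 0, 7] ∈ F_11^4.


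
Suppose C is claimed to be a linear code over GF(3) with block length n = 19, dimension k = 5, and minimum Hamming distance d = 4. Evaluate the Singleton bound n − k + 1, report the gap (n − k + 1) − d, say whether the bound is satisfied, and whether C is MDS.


Singleton RHS = n − k + 1 = 15, slack = 11, bound satisfied, not MDS.

Singleton bound: d ≤ n − k + 1.
Here n = 19, k = 5, so n − k + 1 = 15.
Given d = 4, check d ≤ 15: YES.
Slack = (n − k + 1) − d = 11.
The code is NOT MDS (slack = 11 > 0).
Description: the claimed parameters are [19, 5, 4]_3; such a code would be non-MDS.


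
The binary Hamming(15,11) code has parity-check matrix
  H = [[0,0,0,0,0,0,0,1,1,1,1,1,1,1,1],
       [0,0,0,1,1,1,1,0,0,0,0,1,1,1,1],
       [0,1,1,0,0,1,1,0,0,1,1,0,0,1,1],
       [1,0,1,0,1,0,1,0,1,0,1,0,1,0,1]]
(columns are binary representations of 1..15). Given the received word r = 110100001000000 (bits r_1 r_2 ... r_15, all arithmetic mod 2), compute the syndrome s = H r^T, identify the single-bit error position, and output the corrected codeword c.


s = (1, 1, 1, 0)^T, error position = 14, corrected codeword c = 110100001000010

Compute s = H r^T mod 2 one row at a time:
  s_1 = 0 + 1 + 0 + 0 + 0 + 0 + 0 + 0 = 1 ≡ 1 (mod 2).
  s_2 = 1 + 0 + 0 + 0 + 0 + 0 + 0 + 0 = 1 ≡ 1 (mod 2).
  s_3 = 1 + 0 + 0 + 0 + 0 + 0 + 0 + 0 = 1 ≡ 1 (mod 2).
  s_4 = 1 + 0 + 0 + 0 + 1 + 0 + 0 + 0 = 2 ≡ 0 (mod 2).
s = (1, 1, 1, 0)^T — this equals column 14 of H (binary 1110), so error is at position 14.
Correct: flip bit 14 of r = 110100001000000 to get c = 110100001000010.


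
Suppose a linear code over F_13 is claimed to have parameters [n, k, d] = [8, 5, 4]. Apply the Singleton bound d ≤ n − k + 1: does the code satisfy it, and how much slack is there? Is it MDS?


Singleton RHS = n − k + 1 = 4, slack = 0, bound satisfied, MDS.

Singleton bound: d ≤ n − k + 1.
Here n = 8, k = 5, so n − k + 1 = 4.
Given d = 4, check d ≤ 4: YES.
Slack = (n − k + 1) − d = 0.
The code is MDS (slack = 0).
Description: the claimed parameters are [8, 5, 4]_13; such a code would be MDS (meets Singleton bound).


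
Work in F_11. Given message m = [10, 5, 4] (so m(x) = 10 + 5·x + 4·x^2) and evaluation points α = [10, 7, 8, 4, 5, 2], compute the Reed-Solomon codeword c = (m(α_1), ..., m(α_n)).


c = [9, 10, 9, 6, 3, 3]

Message polynomial: m(x) = 10 + 5·x + 4·x^2 (mod 11).
For each evaluation point α_i, compute m(α_i) mod 11:
  α_1 = 10: Horner steps 4 → 1 → 9, so m(10) = 9.
  α_2 = 7: Horner steps 4 → 0 → 10, so m(7) = 10.
  α_3 = 8: Horner steps 4 → 4 → 9, so m(8) = 9.
  α_4 = 4: Horner steps 4 → 10 → 6, so m(4) = 6.
  α_5 = 5: Horner steps 4 → 3 → 3, so m(5) = 3.
  α_6 = 2: Horner steps 4 → 2 → 3, so m(2) = 3.
Codeword c = [9, 10, 9, 6, 3, 3] ∈ F_11^6.


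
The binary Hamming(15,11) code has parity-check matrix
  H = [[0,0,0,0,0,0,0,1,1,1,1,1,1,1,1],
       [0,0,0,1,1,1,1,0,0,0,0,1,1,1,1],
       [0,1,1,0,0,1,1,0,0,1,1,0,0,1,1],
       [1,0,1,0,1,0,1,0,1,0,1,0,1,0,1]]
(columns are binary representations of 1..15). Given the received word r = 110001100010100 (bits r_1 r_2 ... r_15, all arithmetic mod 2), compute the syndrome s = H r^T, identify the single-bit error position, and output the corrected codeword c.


s = (0, 1, 0, 0)^T, error position = 4, corrected codeword c = 110101100010100

Compute s = H r^T mod 2 one row at a time:
  s_1 = 0 + 0 + 0 + 1 + 0 + 1 + 0 + 0 = 2 ≡ 0 (mod 2).
  s_2 = 0 + 0 + 1 + 1 + 0 + 1 + 0 + 0 = 3 ≡ 1 (mod 2).
  s_3 = 1 + 0 + 1 + 1 + 0 + 1 + 0 + 0 = 4 ≡ 0 (mod 2).
  s_4 = 1 + 0 + 0 + 1 + 0 + 1 + 1 + 0 = 4 ≡ 0 (mod 2).
s = (0, 1, 0, 0)^T — this equals column 4 of H (binary 0100), so error is at position 4.
Correct: flip bit 4 of r = 110001100010100 to get c = 110101100010100.


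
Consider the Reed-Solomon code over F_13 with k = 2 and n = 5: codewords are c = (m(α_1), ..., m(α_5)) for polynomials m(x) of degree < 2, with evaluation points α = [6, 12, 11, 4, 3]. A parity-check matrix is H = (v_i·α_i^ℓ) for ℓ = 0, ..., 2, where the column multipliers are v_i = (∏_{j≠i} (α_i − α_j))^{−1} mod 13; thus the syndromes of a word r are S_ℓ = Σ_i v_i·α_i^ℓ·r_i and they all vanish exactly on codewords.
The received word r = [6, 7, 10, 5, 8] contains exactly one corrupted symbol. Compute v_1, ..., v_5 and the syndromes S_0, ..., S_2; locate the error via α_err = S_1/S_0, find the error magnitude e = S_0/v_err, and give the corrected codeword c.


S = (3, 5, 4), error at position 1, error magnitude e = 7, c = [12, 7, 10, 5, 8].

Step 1: column multipliers v_i = (∏_{j≠i}(α_i − α_j))^{−1} mod 13.
  i = 1 (α = 6): (6−12)(6−11)(6−4)(6−3) = (−6)·(−5)·2·3 = 180 ≡ 11, so v_1 = 11^{−1} = 6 (mod 13).
  i = 2 (α = 12): (12−6)(12−11)(12−4)(12−3) = 6·1·8·9 = 432 ≡ 3, so v_2 = 3^{−1} = 9 (mod 13).
  i = 3 (α = 11): (11−6)(11−12)(11−4)(11−3) = 5·(−1)·7·8 = −280 ≡ 6, so v_3 = 6^{−1} = 11 (mod 13).
  i = 4 (α = 4): (4−6)(4−12)(4−11)(4−3) = (−2)·(−8)·(−7)·1 = −112 ≡ 5, so v_4 = 5^{−1} = 8 (mod 13).
  i = 5 (α = 3): (3−6)(3−12)(3−11)(3−4) = (−3)·(−9)·(−8)·(−1) = 216 ≡ 8, so v_5 = 8^{−1} = 5 (mod 13).
  v = [6, 9, 11, 8, 5].
Step 2: syndromes of r = [6, 7, 10, 5, 8] (all sums mod 13).
  S_0 = Σ v_i r_i = 6·6 + 9·7 + 11·10 + 8·5 + 5·8 = 289 ≡ 3.
  S_1 = Σ v_i α_i r_i = 6·6·6 + 9·12·7 + 11·11·10 + 8·4·5 + 5·3·8 = 2462 ≡ 5.
  α_i^2 mod 13 = [10, 1, 4, 3, 9].
  S_2 = Σ v_i α_i^2 r_i = 6·10·6 + 9·1·7 + 11·4·10 + 8·3·5 + 5·9·8 = 1343 ≡ 4.
  S = (3, 5, 4) ≠ 0, so r is not a codeword (an error is present).
Step 3: locate the error. For a single error e at position i, S_ℓ = v_i·e·α_i^ℓ, so α_err = S_1/S_0.
  S_0^{−1} = 3^{−1} = 9 (mod 13), so α_err = 5·9 = 45 ≡ 6 = α_1. Error position i = 1.
  Consistency check: S_2/S_1 = 4·8 = 32 ≡ 6 = α_err ✓ (single-error assumption holds).
Step 4: error magnitude e = S_0/v_1 = S_0·∏_{j≠1}(α_1 − α_j) = 3·11 = 33 ≡ 7 (mod 13).
Step 5: correct position 1: c_1 = r_1 − e = 6 − 7 ≡ 12 (mod 13). Hence c = [12, 7, 10, 5, 8].
  Check: interpolating c through the α_i gives m(x) = 4 + 10·x (degree < 2) with m(α_i) = c_i for every i, so c is indeed a codeword.


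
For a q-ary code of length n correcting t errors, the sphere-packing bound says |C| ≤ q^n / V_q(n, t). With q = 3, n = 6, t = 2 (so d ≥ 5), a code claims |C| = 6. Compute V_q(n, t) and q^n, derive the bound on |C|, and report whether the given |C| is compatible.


V_q(n, t) = 73, q^n = 729, Hamming bound = 9, |C| = 6 ≤ bound (satisfied).

Step 1: Compute V_q(n, t) = Σ_{j=0}^2 C(n, j) (q−1)^j.
  j = 0: C(6,0)·(2)^0 = 1·1 = 1.
  j = 1: C(6,1)·(2)^1 = 6·2 = 12.
  j = 2: C(6,2)·(2)^2 = 15·4 = 60.
  V_q(n, t) = 1 + 12 + 60 = 73.
Step 2: q^n = 3^6 = 729.
Step 3: Hamming bound ⌊q^n / V_q(n,t)⌋ = ⌊729/73⌋ = 9.
Step 4: Compare |C| = 6 to 9: satisfied.
The claimed |C| lies below the Hamming bound.


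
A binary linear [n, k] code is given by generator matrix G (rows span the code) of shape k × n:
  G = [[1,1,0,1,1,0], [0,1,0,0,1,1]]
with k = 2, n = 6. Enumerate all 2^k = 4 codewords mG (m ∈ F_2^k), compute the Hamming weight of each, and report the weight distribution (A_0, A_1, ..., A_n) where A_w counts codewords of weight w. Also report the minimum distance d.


Weight distribution: A_0 = 1, A_3 = 2, A_4 = 1. Minimum distance d = 3.

Enumerate all 2^2 = 4 messages m ∈ F_2^2.
For each, compute codeword c = mG in F_2^6, then tally its weight.
  m = 00 → c = 000000, weight = 0.
  m = 10 → c = 110110, weight = 4.
  m = 01 → c = 010011, weight = 3.
  m = 11 → c = 100101, weight = 3.
Tally weights:
  weight 0: 1 codewords.
  weight 3: 2 codewords.
  weight 4: 1 codewords.
Minimum distance d = smallest w > 0 with A_w > 0 = 3.
Sanity: Σ A_w = 4 = 2^2 = 4 ✓.


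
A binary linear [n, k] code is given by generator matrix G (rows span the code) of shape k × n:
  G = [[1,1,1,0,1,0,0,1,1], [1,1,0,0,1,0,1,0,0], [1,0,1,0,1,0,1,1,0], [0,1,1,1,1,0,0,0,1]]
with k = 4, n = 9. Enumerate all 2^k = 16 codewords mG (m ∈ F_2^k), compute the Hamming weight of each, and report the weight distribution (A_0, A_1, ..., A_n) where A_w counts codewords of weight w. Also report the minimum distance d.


Weight distribution: A_0 = 1, A_3 = 4, A_4 = 5, A_5 = 4, A_6 = 2. Minimum distance d = 3.

Enumerate all 2^4 = 16 messages m ∈ F_2^4.
For each, compute codeword c = mG in F_2^9, then tally its weight.
  m = 0000 → c = 000000000, weight = 0.
  m = 1000 → c = 111010011, weight = 6.
  m = 0100 → c = 110010100, weight = 4.
  m = 1100 → c = 001000111, weight = 4.
  m = 0010 → c = 101010110, weight = 5.
  m = 1010 → c = 010000101, weight = 3.
  m = 0110 → c = 011000010, weight = 3.
  m = 1110 → c = 100010001, weight = 3.
  m = 0001 → c = 011110001, weight = 5.
  m = 1001 → c = 100100010, weight = 3.
  m = 0101 → c = 101100101, weight = 5.
  m = 1101 → c = 010110110, weight = 5.
  m = 0011 → c = 110100111, weight = 6.
  m = 1011 → c = 001110100, weight = 4.
  m = 0111 → c = 000110011, weight = 4.
  m = 1111 → c = 111100000, weight = 4.
Tally weights:
  weight 0: 1 codewords.
  weight 3: 4 codewords.
  weight 4: 5 codewords.
  weight 5: 4 codewords.
  weight 6: 2 codewords.
Minimum distance d = smallest w > 0 with A_w > 0 = 3.
Sanity: Σ A_w = 16 = 2^4 = 16 ✓.


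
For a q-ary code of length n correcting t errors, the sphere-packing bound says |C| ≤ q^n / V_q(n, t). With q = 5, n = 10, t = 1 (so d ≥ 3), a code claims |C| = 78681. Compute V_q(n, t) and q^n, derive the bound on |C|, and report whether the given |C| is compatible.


V_q(n, t) = 41, q^n = 9765625, Hamming bound = 238185, |C| = 78681 ≤ bound (satisfied).

Step 1: Compute V_q(n, t) = Σ_{j=0}^1 C(n, j) (q−1)^j.
  j = 0: C(10,0)·(4)^0 = 1·1 = 1.
  j = 1: C(10,1)·(4)^1 = 10·4 = 40.
  V_q(n, t) = 1 + 40 = 41.
Step 2: q^n = 5^10 = 9765625.
Step 3: Hamming bound ⌊q^n / V_q(n,t)⌋ = ⌊9765625/41⌋ = 238185.
Step 4: Compare |C| = 78681 to 238185: satisfied.
The claimed |C| lies below the Hamming bound.


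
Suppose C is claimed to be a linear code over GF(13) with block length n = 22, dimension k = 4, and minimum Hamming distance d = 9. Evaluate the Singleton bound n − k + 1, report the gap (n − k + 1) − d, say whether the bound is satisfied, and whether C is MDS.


Singleton RHS = n − k + 1 = 19, slack = 10, bound satisfied, not MDS.

Singleton bound: d ≤ n − k + 1.
Here n = 22, k = 4, so n − k + 1 = 19.
Given d = 9, check d ≤ 19: YES.
Slack = (n − k + 1) − d = 10.
The code is NOT MDS (slack = 10 > 0).
Description: the claimed parameters are [22, 4, 9]_13; such a code would be non-MDS.


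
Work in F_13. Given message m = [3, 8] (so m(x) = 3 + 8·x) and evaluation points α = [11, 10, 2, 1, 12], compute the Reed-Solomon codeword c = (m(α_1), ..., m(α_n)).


c = [0, 5, 6, 11, 8]

Message polynomial: m(x) = 3 + 8·x (mod 13).
For each evaluation point α_i, compute m(α_i) mod 13:
  α_1 = 11: Horner steps 8 → 0, so m(11) = 0.
  α_2 = 10: Horner steps 8 → 5, so m(10) = 5.
  α_3 = 2: Horner steps 8 → 6, so m(2) = 6.
  α_4 = 1: Horner steps 8 → 11, so m(1) = 11.
  α_5 = 12: Horner steps 8 → 8, so m(12) = 8.
Codeword c = [0, 5, 6, 11, 8] ∈ F_13^5.


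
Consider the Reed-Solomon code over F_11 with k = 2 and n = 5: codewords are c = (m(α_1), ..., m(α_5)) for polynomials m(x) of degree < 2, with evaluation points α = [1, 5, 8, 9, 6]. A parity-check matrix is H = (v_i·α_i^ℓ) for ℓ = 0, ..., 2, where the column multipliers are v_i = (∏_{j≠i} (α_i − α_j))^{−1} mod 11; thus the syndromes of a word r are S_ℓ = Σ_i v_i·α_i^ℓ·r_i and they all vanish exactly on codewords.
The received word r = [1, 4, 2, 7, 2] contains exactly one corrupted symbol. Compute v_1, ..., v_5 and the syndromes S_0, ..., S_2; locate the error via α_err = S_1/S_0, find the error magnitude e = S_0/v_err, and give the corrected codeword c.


S = (2, 5, 7), error at position 3, error magnitude e = 4, c = [1, 4, 9, 7, 2].

Step 1: column multipliers v_i = (∏_{j≠i}(α_i − α_j))^{−1} mod 11.
  i = 1 (α = 1): (1−5)(1−8)(1−9)(1−6) = (−4)·(−7)·(−8)·(−5) = 1120 ≡ 9, so v_1 = 9^{−1} = 5 (mod 11).
  i = 2 (α = 5): (5−1)(5−8)(5−9)(5−6) = 4·(−3)·(−4)·(−1) = −48 ≡ 7, so v_2 = 7^{−1} = 8 (mod 11).
  i = 3 (α = 8): (8−1)(8−5)(8−9)(8−6) = 7·3·(−1)·2 = −42 ≡ 2, so v_3 = 2^{−1} = 6 (mod 11).
  i = 4 (α = 9): (9−1)(9−5)(9−8)(9−6) = 8·4·1·3 = 96 ≡ 8, so v_4 = 8^{−1} = 7 (mod 11).
  i = 5 (α = 6): (6−1)(6−5)(6−8)(6−9) = 5·1·(−2)·(−3) = 30 ≡ 8, so v_5 = 8^{−1} = 7 (mod 11).
  v = [5, 8, 6, 7, 7].
Step 2: syndromes of r = [1, 4, 2, 7, 2] (all sums mod 11).
  S_0 = Σ v_i r_i = 5·1 + 8·4 + 6·2 + 7·7 + 7·2 = 112 ≡ 2.
  S_1 = Σ v_i α_i r_i = 5·1·1 + 8·5·4 + 6·8·2 + 7·9·7 + 7·6·2 = 786 ≡ 5.
  α_i^2 mod 11 = [1, 3, 9, 4, 3].
  S_2 = Σ v_i α_i^2 r_i = 5·1·1 + 8·3·4 + 6·9·2 + 7·4·7 + 7·3·2 = 447 ≡ 7.
  S = (2, 5, 7) ≠ 0, so r is not a codeword (an error is present).
Step 3: locate the error. For a single error e at position i, S_ℓ = v_i·e·α_i^ℓ, so α_err = S_1/S_0.
  S_0^{−1} = 2^{−1} = 6 (mod 11), so α_err = 5·6 = 30 ≡ 8 = α_3. Error position i = 3.
  Consistency check: S_2/S_1 = 7·9 = 63 ≡ 8 = α_err ✓ (single-error assumption holds).
Step 4: error magnitude e = S_0/v_3 = S_0·∏_{j≠3}(α_3 − α_j) = 2·2 = 4 ≡ 4 (mod 11).
Step 5: correct position 3: c_3 = r_3 − e = 2 − 4 ≡ 9 (mod 11). Hence c = [1, 4, 9, 7, 2].
  Check: interpolating c through the α_i gives m(x) = 3 + 9·x (degree < 2) with m(α_i) = c_i for every i, so c is indeed a codeword.


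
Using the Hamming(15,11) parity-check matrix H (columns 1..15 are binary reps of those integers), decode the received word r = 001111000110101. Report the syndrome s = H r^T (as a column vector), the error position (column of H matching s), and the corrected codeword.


s = (0, 1, 1, 1)^T, error position = 7, corrected codeword c = 001111100110101

Compute s = H r^T mod 2 one row at a time:
  s_1 = 0 + 0 + 1 + 1 + 0 + 1 + 0 + 1 = 4 ≡ 0 (mod 2).
  s_2 = 1 + 1 + 1 + 0 + 0 + 1 + 0 + 1 = 5 ≡ 1 (mod 2).
  s_3 = 0 + 1 + 1 + 0 + 1 + 1 + 0 + 1 = 5 ≡ 1 (mod 2).
  s_4 = 0 + 1 + 1 + 0 + 0 + 1 + 1 + 1 = 5 ≡ 1 (mod 2).
s = (0, 1, 1, 1)^T — this equals column 7 of H (binary 0111), so error is at position 7.
Correct: flip bit 7 of r = 001111000110101 to get c = 001111100110101.


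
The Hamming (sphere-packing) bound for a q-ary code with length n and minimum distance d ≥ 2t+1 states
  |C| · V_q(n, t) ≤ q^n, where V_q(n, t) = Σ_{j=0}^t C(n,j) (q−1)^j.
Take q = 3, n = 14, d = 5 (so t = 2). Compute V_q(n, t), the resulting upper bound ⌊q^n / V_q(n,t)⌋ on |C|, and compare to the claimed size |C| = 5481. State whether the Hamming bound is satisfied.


V_q(n, t) = 393, q^n = 4782969, Hamming bound = 12170, |C| = 5481 ≤ bound (satisfied).

Step 1: Compute V_q(n, t) = Σ_{j=0}^2 C(n, j) (q−1)^j.
  j = 0: C(14,0)·(2)^0 = 1·1 = 1.
  j = 1: C(14,1)·(2)^1 = 14·2 = 28.
  j = 2: C(14,2)·(2)^2 = 91·4 = 364.
  V_q(n, t) = 1 + 28 + 364 = 393.
Step 2: q^n = 3^14 = 4782969.
Step 3: Hamming bound ⌊q^n / V_q(n,t)⌋ = ⌊4782969/393⌋ = 12170.
Step 4: Compare |C| = 5481 to 12170: satisfied.
The claimed |C| lies below the Hamming bound.


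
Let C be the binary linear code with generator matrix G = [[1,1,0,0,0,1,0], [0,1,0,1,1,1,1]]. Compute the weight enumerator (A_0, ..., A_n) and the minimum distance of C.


Weight distribution: A_0 = 1, A_3 = 1, A_4 = 1, A_5 = 1. Minimum distance d = 3.

Enumerate all 2^2 = 4 messages m ∈ F_2^2.
For each, compute codeword c = mG in F_2^7, then tally its weight.
  m = 00 → c = 0000000, weight = 0.
  m = 10 → c = 1100010, weight = 3.
  m = 01 → c = 0101111, weight = 5.
  m = 11 → c = 1001101, weight = 4.
Tally weights:
  weight 0: 1 codewords.
  weight 3: 1 codewords.
  weight 4: 1 codewords.
  weight 5: 1 codewords.
Minimum distance d = smallest w > 0 with A_w > 0 = 3.
Sanity: Σ A_w = 4 = 2^2 = 4 ✓.


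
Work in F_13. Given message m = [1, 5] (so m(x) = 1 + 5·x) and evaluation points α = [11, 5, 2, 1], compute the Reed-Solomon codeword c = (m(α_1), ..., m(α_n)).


c = [4, 0, 11, 6]

Message polynomial: m(x) = 1 + 5·x (mod 13).
For each evaluation point α_i, compute m(α_i) mod 13:
  α_1 = 11: Horner steps 5 → 4, so m(11) = 4.
  α_2 = 5: Horner steps 5 → 0, so m(5) = 0.
  α_3 = 2: Horner steps 5 → 11, so m(2) = 11.
  α_4 = 1: Horner steps 5 → 6, so m(1) = 6.
Codeword c = [4, 0, 11, 6] ∈ F_13^4.


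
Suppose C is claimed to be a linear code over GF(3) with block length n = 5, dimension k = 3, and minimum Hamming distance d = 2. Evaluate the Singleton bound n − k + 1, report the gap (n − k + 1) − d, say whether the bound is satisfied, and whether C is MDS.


Singleton RHS = n − k + 1 = 3, slack = 1, bound satisfied, not MDS.

Singleton bound: d ≤ n − k + 1.
Here n = 5, k = 3, so n − k + 1 = 3.
Given d = 2, check d ≤ 3: YES.
Slack = (n − k + 1) − d = 1.
The code is NOT MDS (slack = 1 > 0).
Description: the claimed parameters are [5, 3, 2]_3; such a code would be non-MDS.


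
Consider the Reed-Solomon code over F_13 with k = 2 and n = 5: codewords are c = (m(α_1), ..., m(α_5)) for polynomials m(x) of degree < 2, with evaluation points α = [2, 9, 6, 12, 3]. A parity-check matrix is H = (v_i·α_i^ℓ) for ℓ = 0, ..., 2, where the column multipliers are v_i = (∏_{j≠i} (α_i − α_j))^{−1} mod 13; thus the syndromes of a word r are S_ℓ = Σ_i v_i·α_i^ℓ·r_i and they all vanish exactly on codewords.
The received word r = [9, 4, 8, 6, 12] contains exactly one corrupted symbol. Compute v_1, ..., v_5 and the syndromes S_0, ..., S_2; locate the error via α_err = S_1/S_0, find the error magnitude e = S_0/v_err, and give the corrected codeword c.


S = (4, 9, 4), error at position 4, error magnitude e = 6, c = [9, 4, 8, 0, 12].

Step 1: column multipliers v_i = (∏_{j≠i}(α_i − α_j))^{−1} mod 13.
  i = 1 (α = 2): (2−9)(2−6)(2−12)(2−3) = (−7)·(−4)·(−10)·(−1) = 280 ≡ 7, so v_1 = 7^{−1} = 2 (mod 13).
  i = 2 (α = 9): (9−2)(9−6)(9−12)(9−3) = 7·3·(−3)·6 = −378 ≡ 12, so v_2 = 12^{−1} = 12 (mod 13).
  i = 3 (α = 6): (6−2)(6−9)(6−12)(6−3) = 4·(−3)·(−6)·3 = 216 ≡ 8, so v_3 = 8^{−1} = 5 (mod 13).
  i = 4 (α = 12): (12−2)(12−9)(12−6)(12−3) = 10·3·6·9 = 1620 ≡ 8, so v_4 = 8^{−1} = 5 (mod 13).
  i = 5 (α = 3): (3−2)(3−9)(3−6)(3−12) = 1·(−6)·(−3)·(−9) = −162 ≡ 7, so v_5 = 7^{−1} = 2 (mod 13).
  v = [2, 12, 5, 5, 2].
Step 2: syndromes of r = [9, 4, 8, 6, 12] (all sums mod 13).
  S_0 = Σ v_i r_i = 2·9 + 12·4 + 5·8 + 5·6 + 2·12 = 160 ≡ 4.
  S_1 = Σ v_i α_i r_i = 2·2·9 + 12·9·4 + 5·6·8 + 5·12·6 + 2·3·12 = 1140 ≡ 9.
  α_i^2 mod 13 = [4, 3, 10, 1, 9].
  S_2 = Σ v_i α_i^2 r_i = 2·4·9 + 12·3·4 + 5·10·8 + 5·1·6 + 2·9·12 = 862 ≡ 4.
  S = (4, 9, 4) ≠ 0, so r is not a codeword (an error is present).
Step 3: locate the error. For a single error e at position i, S_ℓ = v_i·e·α_i^ℓ, so α_err = S_1/S_0.
  S_0^{−1} = 4^{−1} = 10 (mod 13), so α_err = 9·10 = 90 ≡ 12 = α_4. Error position i = 4.
  Consistency check: S_2/S_1 = 4·3 = 12 ≡ 12 = α_err ✓ (single-error assumption holds).
Step 4: error magnitude e = S_0/v_4 = S_0·∏_{j≠4}(α_4 − α_j) = 4·8 = 32 ≡ 6 (mod 13).
Step 5: correct position 4: c_4 = r_4 − e = 6 − 6 ≡ 0 (mod 13). Hence c = [9, 4, 8, 0, 12].
  Check: interpolating c through the α_i gives m(x) = 3 + 3·x (degree < 2) with m(α_i) = c_i for every i, so c is indeed a codeword.


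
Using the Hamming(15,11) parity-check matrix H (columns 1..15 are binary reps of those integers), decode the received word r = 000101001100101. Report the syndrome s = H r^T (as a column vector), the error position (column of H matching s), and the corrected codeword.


s = (0, 0, 1, 1)^T, error position = 3, corrected codeword c = 001101001100101

Compute s = H r^T mod 2 one row at a time:
  s_1 = 0 + 1 + 1 + 0 + 0 + 1 + 0 + 1 = 4 ≡ 0 (mod 2).
  s_2 = 1 + 0 + 1 + 0 + 0 + 1 + 0 + 1 = 4 ≡ 0 (mod 2).
  s_3 = 0 + 0 + 1 + 0 + 1 + 0 + 0 + 1 = 3 ≡ 1 (mod 2).
  s_4 = 0 + 0 + 0 + 0 + 1 + 0 + 1 + 1 = 3 ≡ 1 (mod 2).
s = (0, 0, 1, 1)^T — this equals column 3 of H (binary 0011), so error is at position 3.
Correct: flip bit 3 of r = 000101001100101 to get c = 001101001100101.


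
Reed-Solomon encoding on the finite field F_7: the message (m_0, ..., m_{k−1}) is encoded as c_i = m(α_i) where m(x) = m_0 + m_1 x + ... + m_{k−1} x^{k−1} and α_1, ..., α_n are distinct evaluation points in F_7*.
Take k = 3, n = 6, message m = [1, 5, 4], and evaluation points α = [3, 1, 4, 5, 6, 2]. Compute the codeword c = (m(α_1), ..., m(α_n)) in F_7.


c = [3, 3, 1, 0, 0, 6]

Message polynomial: m(x) = 1 + 5·x + 4·x^2 (mod 7).
For each evaluation point α_i, compute m(α_i) mod 7:
  α_1 = 3: Horner steps 4 → 3 → 3, so m(3) = 3.
  α_2 = 1: Horner steps 4 → 2 → 3, so m(1) = 3.
  α_3 = 4: Horner steps 4 → 0 → 1, so m(4) = 1.
  α_4 = 5: Horner steps 4 → 4 → 0, so m(5) = 0.
  α_5 = 6: Horner steps 4 → 1 → 0, so m(6) = 0.
  α_6 = 2: Horner steps 4 → 6 → 6, so m(2) = 6.
Codeword c = [3, 3, 1, 0, 0, 6] ∈ F_7^6.
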